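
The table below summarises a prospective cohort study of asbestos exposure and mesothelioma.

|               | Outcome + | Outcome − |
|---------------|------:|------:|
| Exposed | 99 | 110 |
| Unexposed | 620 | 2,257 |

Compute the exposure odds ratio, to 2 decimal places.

3.28

Cells: a = 99, b = 110, c = 620, d = 2257.
OR = (a·d)/(b·c) = (99 × 2257) / (110 × 620) = 223443 / 68200 = 3.27629
The odds of mesothelioma are about 3.28 times as high in the exposed group.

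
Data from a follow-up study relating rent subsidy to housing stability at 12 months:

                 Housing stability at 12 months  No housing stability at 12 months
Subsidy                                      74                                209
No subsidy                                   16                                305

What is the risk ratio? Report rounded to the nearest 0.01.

5.25

Cells: a = 74, b = 209, c = 16, d = 305.
Risk in exposed = 74/283 = 0.26148; risk in unexposed = 16/321 = 0.04984.
RR = 0.26148 / 0.04984 = 5.24602
The risk among the exposed is 5.25 times that among the unexposed.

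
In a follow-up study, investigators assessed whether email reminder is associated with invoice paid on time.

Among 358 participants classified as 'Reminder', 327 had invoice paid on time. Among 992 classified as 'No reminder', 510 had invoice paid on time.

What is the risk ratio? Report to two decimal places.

1.78

From the description: a = 327, b = 31, c = 510, d = 482.
Risk in exposed = 327/358 = 0.91341; risk in unexposed = 510/992 = 0.51411.
RR = 0.91341 / 0.51411 = 1.77667
The risk among the exposed is 1.78 times that among the unexposed.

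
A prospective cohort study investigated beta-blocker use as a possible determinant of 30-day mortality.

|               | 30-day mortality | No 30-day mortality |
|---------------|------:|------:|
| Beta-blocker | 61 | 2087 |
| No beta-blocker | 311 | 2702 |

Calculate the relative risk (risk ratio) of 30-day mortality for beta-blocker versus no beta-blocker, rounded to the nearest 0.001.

Cells: a = 61, b = 2087, c = 311, d = 2702.
Risk in exposed = 61/2148 = 0.02840; risk in unexposed = 311/3013 = 0.10322.
RR = 0.02840 / 0.10322 = 0.27513
The risk is 72% lower among the exposed than among the unexposed.

0.275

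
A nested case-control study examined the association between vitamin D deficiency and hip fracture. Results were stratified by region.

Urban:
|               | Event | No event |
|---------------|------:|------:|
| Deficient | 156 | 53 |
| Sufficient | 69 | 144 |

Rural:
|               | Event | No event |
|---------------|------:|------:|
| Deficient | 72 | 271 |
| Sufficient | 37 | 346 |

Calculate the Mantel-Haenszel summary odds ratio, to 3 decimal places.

3.895

OR_MH = Σ(aᵢdᵢ/nᵢ) / Σ(bᵢcᵢ/nᵢ), where nᵢ is the stratum total.
Stratum 1 (Urban): n = 422; a·d/n = 156·144/422 = 53.2322; b·c/n = 53·69/422 = 8.6659
Stratum 2 (Rural): n = 726; a·d/n = 72·346/726 = 34.3140; b·c/n = 271·37/726 = 13.8113
OR_MH = (53.2322 + 34.3140) / (8.6659 + 13.8113) = 87.5463 / 22.4772 = 3.89490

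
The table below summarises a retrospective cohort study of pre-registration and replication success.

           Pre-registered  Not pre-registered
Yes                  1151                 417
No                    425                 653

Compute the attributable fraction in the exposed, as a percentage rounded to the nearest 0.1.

Reading the table with exposure as columns: a = 1151 (Pre-registered, case), b = 425 (Pre-registered, non-case), c = 417 (Not pre-registered, case), d = 653.
Risk in exposed = 1151/1576 = 0.73033; risk in unexposed = 417/1070 = 0.38972.
RR = 0.73033/0.38972 = 1.87399
AR% = (RR − 1)/RR × 100 = (1.87399 − 1)/1.87399 × 100 = 46.6379%

46.6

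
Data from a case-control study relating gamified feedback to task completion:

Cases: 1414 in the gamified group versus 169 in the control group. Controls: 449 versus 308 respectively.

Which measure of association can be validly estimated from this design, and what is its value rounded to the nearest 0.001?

From the description: a = 1414, b = 449, c = 169, d = 308.
This is a case-control study: participants were sampled on outcome status, so risks in the source population cannot be estimated directly — relative risk is not valid here. The odds ratio is the appropriate measure.
OR = (a·d)/(b·c) = (1414 × 308) / (449 × 169) = 435512 / 75881 = 5.73941

5.739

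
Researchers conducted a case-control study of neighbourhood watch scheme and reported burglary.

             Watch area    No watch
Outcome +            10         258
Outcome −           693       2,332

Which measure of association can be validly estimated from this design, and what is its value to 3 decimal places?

Reading the table with exposure as columns: a = 10 (Watch area, case), b = 693 (Watch area, non-case), c = 258 (No watch, case), d = 2332.
This is a case-control study: participants were sampled on outcome status, so risks in the source population cannot be estimated directly — relative risk is not valid here. The odds ratio is the appropriate measure.
OR = (a·d)/(b·c) = (10 × 2332) / (693 × 258) = 23320 / 178794 = 0.13043

0.130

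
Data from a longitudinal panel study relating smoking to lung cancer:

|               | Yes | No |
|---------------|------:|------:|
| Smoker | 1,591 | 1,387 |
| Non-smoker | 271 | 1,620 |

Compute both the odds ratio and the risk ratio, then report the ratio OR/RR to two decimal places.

1.84

Cells: a = 1591, b = 1387, c = 271, d = 1620.
OR = (1591·1620)/(1387·271) = 2577420/375877 = 6.85708
Risk in exposed = 1591/2978 = 0.53425; risk in unexposed = 271/1891 = 0.14331; RR = 3.72793
OR/RR = 6.85708 / 3.72793 = 1.83938
The outcome is not rare, so the OR lies further from 1 than the RR.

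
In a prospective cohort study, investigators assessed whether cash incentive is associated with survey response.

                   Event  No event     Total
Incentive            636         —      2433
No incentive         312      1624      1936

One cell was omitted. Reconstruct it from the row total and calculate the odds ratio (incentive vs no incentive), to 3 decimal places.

1.842

The missing cell is in the exposed row: 2433 − 636 = 1797.
So a = 636, b = 1797, c = 312, d = 1624.
OR = (a·d)/(b·c) = (636 × 1624) / (1797 × 312) = 1032864 / 560664 = 1.84222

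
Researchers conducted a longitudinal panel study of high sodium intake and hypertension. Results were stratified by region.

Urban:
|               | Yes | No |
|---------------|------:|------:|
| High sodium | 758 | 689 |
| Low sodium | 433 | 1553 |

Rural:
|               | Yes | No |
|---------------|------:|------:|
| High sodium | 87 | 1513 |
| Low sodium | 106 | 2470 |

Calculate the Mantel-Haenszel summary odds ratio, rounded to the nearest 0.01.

OR_MH = Σ(aᵢdᵢ/nᵢ) / Σ(bᵢcᵢ/nᵢ), where nᵢ is the stratum total.
Stratum 1 (Urban): n = 3433; a·d/n = 758·1553/3433 = 342.8995; b·c/n = 689·433/3433 = 86.9027
Stratum 2 (Rural): n = 4176; a·d/n = 87·2470/4176 = 51.4583; b·c/n = 1513·106/4176 = 38.4047
OR_MH = (342.8995 + 51.4583) / (86.9027 + 38.4047) = 394.3578 / 125.3074 = 3.14712

3.15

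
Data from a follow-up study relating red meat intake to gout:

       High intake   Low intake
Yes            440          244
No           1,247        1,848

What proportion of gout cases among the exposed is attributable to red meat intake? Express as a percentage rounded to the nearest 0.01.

Reading the table with exposure as columns: a = 440 (High intake, case), b = 1247 (High intake, non-case), c = 244 (Low intake, case), d = 1848.
Risk in exposed = 440/1687 = 0.26082; risk in unexposed = 244/2092 = 0.11663.
RR = 0.26082/0.11663 = 2.23619
AR% = (RR − 1)/RR × 100 = (2.23619 − 1)/2.23619 × 100 = 55.2812%

55.28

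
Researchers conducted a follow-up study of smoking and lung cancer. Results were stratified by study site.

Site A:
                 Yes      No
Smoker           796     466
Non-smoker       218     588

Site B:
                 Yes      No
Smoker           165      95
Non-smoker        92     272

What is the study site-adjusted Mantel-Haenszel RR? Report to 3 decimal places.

2.372

RR_MH = Σ(aᵢ·n₀ᵢ/nᵢ) / Σ(cᵢ·n₁ᵢ/nᵢ), with n₁ᵢ = aᵢ+bᵢ (exposed), n₀ᵢ = cᵢ+dᵢ (unexposed), nᵢ = n₁ᵢ+n₀ᵢ.
Stratum 1 (Site A): n₁ = 1262, n₀ = 806, n = 2068; a·n₀/n = 796·806/2068 = 310.2398; c·n₁/n = 218·1262/2068 = 133.0348
Stratum 2 (Site B): n₁ = 260, n₀ = 364, n = 624; a·n₀/n = 165·364/624 = 96.2500; c·n₁/n = 92·260/624 = 38.3333
RR_MH = (310.2398 + 96.2500) / (133.0348 + 38.3333) = 406.4898 / 171.3681 = 2.37203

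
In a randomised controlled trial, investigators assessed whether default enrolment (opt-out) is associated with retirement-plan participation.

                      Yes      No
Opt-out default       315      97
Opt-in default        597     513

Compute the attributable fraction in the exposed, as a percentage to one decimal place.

29.7

Cells: a = 315, b = 97, c = 597, d = 513.
Risk in exposed = 315/412 = 0.76456; risk in unexposed = 597/1110 = 0.53784.
RR = 0.76456/0.53784 = 1.42155
AR% = (RR − 1)/RR × 100 = (1.42155 − 1)/1.42155 × 100 = 29.6542%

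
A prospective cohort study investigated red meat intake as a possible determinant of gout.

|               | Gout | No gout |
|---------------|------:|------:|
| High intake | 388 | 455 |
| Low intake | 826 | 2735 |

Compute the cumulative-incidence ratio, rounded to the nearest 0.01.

1.98

Cells: a = 388, b = 455, c = 826, d = 2735.
Risk in exposed = 388/843 = 0.46026; risk in unexposed = 826/3561 = 0.23196.
RR = 0.46026 / 0.23196 = 1.98425
The risk among the exposed is 1.98 times that among the unexposed.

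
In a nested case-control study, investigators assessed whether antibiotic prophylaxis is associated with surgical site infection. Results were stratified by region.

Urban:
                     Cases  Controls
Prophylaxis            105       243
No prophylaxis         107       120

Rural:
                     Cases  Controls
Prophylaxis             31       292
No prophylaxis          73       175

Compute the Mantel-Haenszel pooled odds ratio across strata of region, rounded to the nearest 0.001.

OR_MH = Σ(aᵢdᵢ/nᵢ) / Σ(bᵢcᵢ/nᵢ), where nᵢ is the stratum total.
Stratum 1 (Urban): n = 575; a·d/n = 105·120/575 = 21.9130; b·c/n = 243·107/575 = 45.2191
Stratum 2 (Rural): n = 571; a·d/n = 31·175/571 = 9.5009; b·c/n = 292·73/571 = 37.3310
OR_MH = (21.9130 + 9.5009) / (45.2191 + 37.3310) = 31.4139 / 82.5501 = 0.38054

0.381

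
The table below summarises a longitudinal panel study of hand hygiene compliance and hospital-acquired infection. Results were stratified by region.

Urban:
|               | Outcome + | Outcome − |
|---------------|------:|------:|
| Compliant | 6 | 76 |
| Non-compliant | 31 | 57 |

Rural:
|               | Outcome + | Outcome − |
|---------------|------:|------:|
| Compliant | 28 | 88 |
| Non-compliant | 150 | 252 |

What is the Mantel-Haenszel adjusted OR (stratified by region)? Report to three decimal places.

OR_MH = Σ(aᵢdᵢ/nᵢ) / Σ(bᵢcᵢ/nᵢ), where nᵢ is the stratum total.
Stratum 1 (Urban): n = 170; a·d/n = 6·57/170 = 2.0118; b·c/n = 76·31/170 = 13.8588
Stratum 2 (Rural): n = 518; a·d/n = 28·252/518 = 13.6216; b·c/n = 88·150/518 = 25.4826
OR_MH = (2.0118 + 13.6216) / (13.8588 + 25.4826) = 15.6334 / 39.3414 = 0.39738

0.397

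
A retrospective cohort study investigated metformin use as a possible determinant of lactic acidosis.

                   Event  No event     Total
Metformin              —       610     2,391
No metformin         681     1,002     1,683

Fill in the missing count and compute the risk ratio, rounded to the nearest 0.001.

The missing cell is in the exposed row: 2391 − 610 = 1781.
So a = 1781, b = 610, c = 681, d = 1002.
RR = [a/(a+b)] / [c/(c+d)] = (1781/2391) / (681/1683) = 0.74488/0.40463 = 1.84086

1.841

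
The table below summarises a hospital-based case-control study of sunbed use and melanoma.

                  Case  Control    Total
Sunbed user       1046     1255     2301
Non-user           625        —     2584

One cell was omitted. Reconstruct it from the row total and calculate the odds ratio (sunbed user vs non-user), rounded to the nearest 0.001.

The missing cell is in the unexposed row: 2584 − 625 = 1959.
So a = 1046, b = 1255, c = 625, d = 1959.
OR = (a·d)/(b·c) = (1046 × 1959) / (1255 × 625) = 2049114 / 784375 = 2.61242

2.612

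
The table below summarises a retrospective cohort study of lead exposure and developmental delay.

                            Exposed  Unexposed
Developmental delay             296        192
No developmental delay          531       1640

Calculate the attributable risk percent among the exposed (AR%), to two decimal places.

70.72

Reading the table with exposure as columns: a = 296 (Exposed, case), b = 531 (Exposed, non-case), c = 192 (Unexposed, case), d = 1640.
Risk in exposed = 296/827 = 0.35792; risk in unexposed = 192/1832 = 0.10480.
RR = 0.35792/0.10480 = 3.41516
AR% = (RR − 1)/RR × 100 = (3.41516 − 1)/3.41516 × 100 = 70.7188%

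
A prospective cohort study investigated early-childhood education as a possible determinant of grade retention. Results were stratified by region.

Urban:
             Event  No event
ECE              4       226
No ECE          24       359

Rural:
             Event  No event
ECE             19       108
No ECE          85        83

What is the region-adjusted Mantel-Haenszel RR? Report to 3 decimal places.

RR_MH = Σ(aᵢ·n₀ᵢ/nᵢ) / Σ(cᵢ·n₁ᵢ/nᵢ), with n₁ᵢ = aᵢ+bᵢ (exposed), n₀ᵢ = cᵢ+dᵢ (unexposed), nᵢ = n₁ᵢ+n₀ᵢ.
Stratum 1 (Urban): n₁ = 230, n₀ = 383, n = 613; a·n₀/n = 4·383/613 = 2.4992; c·n₁/n = 24·230/613 = 9.0049
Stratum 2 (Rural): n₁ = 127, n₀ = 168, n = 295; a·n₀/n = 19·168/295 = 10.8203; c·n₁/n = 85·127/295 = 36.5932
RR_MH = (2.4992 + 10.8203) / (9.0049 + 36.5932) = 13.3195 / 45.5981 = 0.29211

0.292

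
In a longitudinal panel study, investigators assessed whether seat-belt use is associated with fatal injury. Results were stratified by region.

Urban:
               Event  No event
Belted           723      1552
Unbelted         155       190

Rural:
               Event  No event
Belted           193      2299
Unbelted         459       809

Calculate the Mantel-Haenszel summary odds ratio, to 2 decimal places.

0.25

OR_MH = Σ(aᵢdᵢ/nᵢ) / Σ(bᵢcᵢ/nᵢ), where nᵢ is the stratum total.
Stratum 1 (Urban): n = 2620; a·d/n = 723·190/2620 = 52.4313; b·c/n = 1552·155/2620 = 91.8168
Stratum 2 (Rural): n = 3760; a·d/n = 193·809/3760 = 41.5258; b·c/n = 2299·459/3760 = 280.6492
OR_MH = (52.4313 + 41.5258) / (91.8168 + 280.6492) = 93.9571 / 372.4660 = 0.25226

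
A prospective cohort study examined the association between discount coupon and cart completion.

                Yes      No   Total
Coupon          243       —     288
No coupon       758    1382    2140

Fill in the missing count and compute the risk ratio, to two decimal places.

2.38

The missing cell is in the exposed row: 288 − 243 = 45.
So a = 243, b = 45, c = 758, d = 1382.
RR = [a/(a+b)] / [c/(c+d)] = (243/288) / (758/2140) = 0.84375/0.35421 = 2.38209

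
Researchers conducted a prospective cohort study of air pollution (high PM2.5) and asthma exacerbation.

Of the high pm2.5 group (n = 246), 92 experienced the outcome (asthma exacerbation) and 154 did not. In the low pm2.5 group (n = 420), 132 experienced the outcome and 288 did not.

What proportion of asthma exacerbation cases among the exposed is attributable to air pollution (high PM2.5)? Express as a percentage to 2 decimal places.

From the description: a = 92, b = 154, c = 132, d = 288.
Risk in exposed = 92/246 = 0.37398; risk in unexposed = 132/420 = 0.31429.
RR = 0.37398/0.31429 = 1.18995
AR% = (RR − 1)/RR × 100 = (1.18995 − 1)/1.18995 × 100 = 15.9627%

15.96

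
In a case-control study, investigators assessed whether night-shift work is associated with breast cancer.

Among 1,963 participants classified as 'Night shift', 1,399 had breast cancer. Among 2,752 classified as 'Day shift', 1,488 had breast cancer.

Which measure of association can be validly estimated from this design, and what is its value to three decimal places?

2.107

From the description: a = 1399, b = 564, c = 1488, d = 1264.
This is a case-control study: participants were sampled on outcome status, so risks in the source population cannot be estimated directly — relative risk is not valid here. The odds ratio is the appropriate measure.
OR = (a·d)/(b·c) = (1399 × 1264) / (564 × 1488) = 1768336 / 839232 = 2.10709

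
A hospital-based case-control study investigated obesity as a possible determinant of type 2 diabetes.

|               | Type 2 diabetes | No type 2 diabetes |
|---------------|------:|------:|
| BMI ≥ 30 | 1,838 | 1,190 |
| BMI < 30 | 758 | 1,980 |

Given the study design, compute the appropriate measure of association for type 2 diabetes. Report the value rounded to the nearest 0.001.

4.035

Cells: a = 1838, b = 1190, c = 758, d = 1980.
This is a hospital-based case-control study: participants were sampled on outcome status, so risks in the source population cannot be estimated directly — relative risk is not valid here. The odds ratio is the appropriate measure.
OR = (a·d)/(b·c) = (1838 × 1980) / (1190 × 758) = 3639240 / 902020 = 4.03454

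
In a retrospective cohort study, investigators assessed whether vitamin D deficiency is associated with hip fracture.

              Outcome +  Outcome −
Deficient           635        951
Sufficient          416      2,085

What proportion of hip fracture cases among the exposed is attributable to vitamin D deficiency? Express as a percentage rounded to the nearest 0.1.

58.5

Cells: a = 635, b = 951, c = 416, d = 2085.
Risk in exposed = 635/1586 = 0.40038; risk in unexposed = 416/2501 = 0.16633.
RR = 0.40038/0.16633 = 2.40708
AR% = (RR − 1)/RR × 100 = (2.40708 − 1)/2.40708 × 100 = 58.4559%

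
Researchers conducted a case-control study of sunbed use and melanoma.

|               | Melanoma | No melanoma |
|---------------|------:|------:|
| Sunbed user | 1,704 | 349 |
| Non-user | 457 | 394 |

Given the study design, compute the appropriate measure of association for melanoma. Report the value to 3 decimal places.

4.209

Cells: a = 1704, b = 349, c = 457, d = 394.
This is a case-control study: participants were sampled on outcome status, so risks in the source population cannot be estimated directly — relative risk is not valid here. The odds ratio is the appropriate measure.
OR = (a·d)/(b·c) = (1704 × 394) / (349 × 457) = 671376 / 159493 = 4.20944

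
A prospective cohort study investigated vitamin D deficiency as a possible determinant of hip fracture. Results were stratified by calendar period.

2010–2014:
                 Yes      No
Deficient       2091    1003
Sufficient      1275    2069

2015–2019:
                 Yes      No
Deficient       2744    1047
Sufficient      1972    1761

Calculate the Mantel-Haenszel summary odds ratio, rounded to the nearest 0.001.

2.778

OR_MH = Σ(aᵢdᵢ/nᵢ) / Σ(bᵢcᵢ/nᵢ), where nᵢ is the stratum total.
Stratum 1 (2010–2014): n = 6438; a·d/n = 2091·2069/6438 = 671.9911; b·c/n = 1003·1275/6438 = 198.6370
Stratum 2 (2015–2019): n = 7524; a·d/n = 2744·1761/7524 = 642.2360; b·c/n = 1047·1972/7524 = 274.4131
OR_MH = (671.9911 + 642.2360) / (198.6370 + 274.4131) = 1314.2272 / 473.0501 = 2.77820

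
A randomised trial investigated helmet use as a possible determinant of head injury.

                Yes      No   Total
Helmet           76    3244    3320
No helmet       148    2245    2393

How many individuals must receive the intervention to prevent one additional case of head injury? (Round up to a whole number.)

Risk in treated group = 76/3320 = 0.02289; risk in control = 148/2393 = 0.06185.
Absolute risk reduction = 0.06185 − 0.02289 = 0.03896
NNT = 1 / ARR = 1 / 0.03896 = 25.670 → round up → 26

26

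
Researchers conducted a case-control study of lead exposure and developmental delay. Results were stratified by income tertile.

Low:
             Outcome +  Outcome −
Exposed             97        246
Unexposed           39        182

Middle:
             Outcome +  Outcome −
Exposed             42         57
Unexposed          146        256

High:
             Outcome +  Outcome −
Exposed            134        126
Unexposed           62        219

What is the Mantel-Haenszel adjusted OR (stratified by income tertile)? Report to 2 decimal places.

OR_MH = Σ(aᵢdᵢ/nᵢ) / Σ(bᵢcᵢ/nᵢ), where nᵢ is the stratum total.
Stratum 1 (Low): n = 564; a·d/n = 97·182/564 = 31.3014; b·c/n = 246·39/564 = 17.0106
Stratum 2 (Middle): n = 501; a·d/n = 42·256/501 = 21.4611; b·c/n = 57·146/501 = 16.6108
Stratum 3 (High): n = 541; a·d/n = 134·219/541 = 54.2440; b·c/n = 126·62/541 = 14.4399
OR_MH = (31.3014 + 21.4611 + 54.2440) / (17.0106 + 16.6108 + 14.4399) = 107.0065 / 48.0613 = 2.22646

2.23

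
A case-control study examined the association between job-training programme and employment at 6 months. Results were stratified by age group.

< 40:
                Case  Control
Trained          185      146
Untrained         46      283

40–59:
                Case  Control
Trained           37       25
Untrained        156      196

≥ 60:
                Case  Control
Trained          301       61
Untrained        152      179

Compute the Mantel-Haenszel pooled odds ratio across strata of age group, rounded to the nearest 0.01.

5.29

OR_MH = Σ(aᵢdᵢ/nᵢ) / Σ(bᵢcᵢ/nᵢ), where nᵢ is the stratum total.
Stratum 1 (< 40): n = 660; a·d/n = 185·283/660 = 79.3258; b·c/n = 146·46/660 = 10.1758
Stratum 2 (40–59): n = 414; a·d/n = 37·196/414 = 17.5169; b·c/n = 25·156/414 = 9.4203
Stratum 3 (≥ 60): n = 693; a·d/n = 301·179/693 = 77.7475; b·c/n = 61·152/693 = 13.3795
OR_MH = (79.3258 + 17.5169 + 77.7475) / (10.1758 + 9.4203 + 13.3795) = 174.5901 / 32.9756 = 5.29453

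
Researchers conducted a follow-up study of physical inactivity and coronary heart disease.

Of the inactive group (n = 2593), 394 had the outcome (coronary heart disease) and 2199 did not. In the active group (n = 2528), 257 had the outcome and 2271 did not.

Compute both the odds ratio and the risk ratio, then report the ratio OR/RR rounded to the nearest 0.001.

1.059

From the description: a = 394, b = 2199, c = 257, d = 2271.
OR = (394·2271)/(2199·257) = 894774/565143 = 1.58327
Risk in exposed = 394/2593 = 0.15195; risk in unexposed = 257/2528 = 0.10166; RR = 1.49464
OR/RR = 1.58327 / 1.49464 = 1.05930
The outcome is not rare, so the OR lies further from 1 than the RR.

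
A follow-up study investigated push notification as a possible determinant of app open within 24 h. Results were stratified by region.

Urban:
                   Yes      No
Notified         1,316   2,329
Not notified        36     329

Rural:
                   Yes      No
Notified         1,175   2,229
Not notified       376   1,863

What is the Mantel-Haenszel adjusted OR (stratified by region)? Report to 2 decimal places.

2.93

OR_MH = Σ(aᵢdᵢ/nᵢ) / Σ(bᵢcᵢ/nᵢ), where nᵢ is the stratum total.
Stratum 1 (Urban): n = 4010; a·d/n = 1316·329/4010 = 107.9711; b·c/n = 2329·36/4010 = 20.9087
Stratum 2 (Rural): n = 5643; a·d/n = 1175·1863/5643 = 387.9187; b·c/n = 2229·376/5643 = 148.5210
OR_MH = (107.9711 + 387.9187) / (20.9087 + 148.5210) = 495.8897 / 169.4297 = 2.92682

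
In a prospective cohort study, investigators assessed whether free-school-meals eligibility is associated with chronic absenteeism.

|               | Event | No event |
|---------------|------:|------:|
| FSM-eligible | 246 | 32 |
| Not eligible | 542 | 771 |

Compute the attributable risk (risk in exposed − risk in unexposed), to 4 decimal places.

Cells: a = 246, b = 32, c = 542, d = 771.
Risk in exposed = 246/278 = 0.884892; risk in unexposed = 542/1313 = 0.412795.
Risk difference = 0.884892 − 0.412795 = 0.472097

0.4721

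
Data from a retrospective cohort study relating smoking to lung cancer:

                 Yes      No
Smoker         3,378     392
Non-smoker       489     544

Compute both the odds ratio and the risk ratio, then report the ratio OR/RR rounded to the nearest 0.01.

5.06

Cells: a = 3378, b = 392, c = 489, d = 544.
OR = (3378·544)/(392·489) = 1837632/191688 = 9.58658
Risk in exposed = 3378/3770 = 0.89602; risk in unexposed = 489/1033 = 0.47338; RR = 1.89282
OR/RR = 9.58658 / 1.89282 = 5.06470
The outcome is not rare, so the OR lies further from 1 than the RR.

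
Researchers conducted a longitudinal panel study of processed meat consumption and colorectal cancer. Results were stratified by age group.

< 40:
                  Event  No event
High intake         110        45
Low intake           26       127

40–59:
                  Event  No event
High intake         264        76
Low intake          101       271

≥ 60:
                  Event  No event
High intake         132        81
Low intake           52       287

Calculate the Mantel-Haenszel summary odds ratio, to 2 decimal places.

OR_MH = Σ(aᵢdᵢ/nᵢ) / Σ(bᵢcᵢ/nᵢ), where nᵢ is the stratum total.
Stratum 1 (< 40): n = 308; a·d/n = 110·127/308 = 45.3571; b·c/n = 45·26/308 = 3.7987
Stratum 2 (40–59): n = 712; a·d/n = 264·271/712 = 100.4831; b·c/n = 76·101/712 = 10.7809
Stratum 3 (≥ 60): n = 552; a·d/n = 132·287/552 = 68.6304; b·c/n = 81·52/552 = 7.6304
OR_MH = (45.3571 + 100.4831 + 68.6304) / (3.7987 + 10.7809 + 7.6304) = 214.4707 / 22.2100 = 9.65648

9.66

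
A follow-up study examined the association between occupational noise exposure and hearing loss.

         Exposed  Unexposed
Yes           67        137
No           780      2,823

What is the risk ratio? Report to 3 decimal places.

Reading the table with exposure as columns: a = 67 (Exposed, case), b = 780 (Exposed, non-case), c = 137 (Unexposed, case), d = 2823.
Risk in exposed = 67/847 = 0.07910; risk in unexposed = 137/2960 = 0.04628.
RR = 0.07910 / 0.04628 = 1.70908
The risk among the exposed is 1.71 times that among the unexposed.

1.709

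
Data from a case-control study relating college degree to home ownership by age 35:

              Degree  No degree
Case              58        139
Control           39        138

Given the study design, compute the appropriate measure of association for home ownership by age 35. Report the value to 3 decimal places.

1.476

Reading the table with exposure as columns: a = 58 (Degree, case), b = 39 (Degree, non-case), c = 139 (No degree, case), d = 138.
This is a case-control study: participants were sampled on outcome status, so risks in the source population cannot be estimated directly — relative risk is not valid here. The odds ratio is the appropriate measure.
OR = (a·d)/(b·c) = (58 × 138) / (39 × 139) = 8004 / 5421 = 1.47648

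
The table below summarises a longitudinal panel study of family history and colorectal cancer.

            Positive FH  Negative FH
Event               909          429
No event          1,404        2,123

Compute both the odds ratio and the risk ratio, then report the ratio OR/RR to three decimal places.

Reading the table with exposure as columns: a = 909 (Positive FH, case), b = 1404 (Positive FH, non-case), c = 429 (Negative FH, case), d = 2123.
OR = (909·2123)/(1404·429) = 1929807/602316 = 3.20398
Risk in exposed = 909/2313 = 0.39300; risk in unexposed = 429/2552 = 0.16810; RR = 2.33782
OR/RR = 3.20398 / 2.33782 = 1.37050
The outcome is not rare, so the OR lies further from 1 than the RR.

1.370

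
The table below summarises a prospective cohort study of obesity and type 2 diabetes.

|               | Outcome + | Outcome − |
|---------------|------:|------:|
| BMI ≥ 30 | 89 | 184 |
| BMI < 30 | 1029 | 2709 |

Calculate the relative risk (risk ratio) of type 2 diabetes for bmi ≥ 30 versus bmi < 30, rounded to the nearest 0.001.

1.184

Cells: a = 89, b = 184, c = 1029, d = 2709.
Risk in exposed = 89/273 = 0.32601; risk in unexposed = 1029/3738 = 0.27528.
RR = 0.32601 / 0.27528 = 1.18427
The risk among the exposed is 1.18 times that among the unexposed.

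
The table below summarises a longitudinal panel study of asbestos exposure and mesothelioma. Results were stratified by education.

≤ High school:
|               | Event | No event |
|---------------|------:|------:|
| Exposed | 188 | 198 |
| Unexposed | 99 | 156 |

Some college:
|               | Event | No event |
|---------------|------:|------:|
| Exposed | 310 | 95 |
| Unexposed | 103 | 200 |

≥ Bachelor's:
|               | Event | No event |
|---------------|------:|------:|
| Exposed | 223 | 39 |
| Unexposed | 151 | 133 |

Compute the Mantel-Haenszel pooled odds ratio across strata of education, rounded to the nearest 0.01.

3.40

OR_MH = Σ(aᵢdᵢ/nᵢ) / Σ(bᵢcᵢ/nᵢ), where nᵢ is the stratum total.
Stratum 1 (≤ High school): n = 641; a·d/n = 188·156/641 = 45.7535; b·c/n = 198·99/641 = 30.5803
Stratum 2 (Some college): n = 708; a·d/n = 310·200/708 = 87.5706; b·c/n = 95·103/708 = 13.8206
Stratum 3 (≥ Bachelor's): n = 546; a·d/n = 223·133/546 = 54.3205; b·c/n = 39·151/546 = 10.7857
OR_MH = (45.7535 + 87.5706 + 54.3205) / (30.5803 + 13.8206 + 10.7857) = 187.6446 / 55.1867 = 3.40018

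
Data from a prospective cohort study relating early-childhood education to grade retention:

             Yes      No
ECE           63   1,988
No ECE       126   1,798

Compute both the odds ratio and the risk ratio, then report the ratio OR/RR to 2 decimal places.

0.96

Cells: a = 63, b = 1988, c = 126, d = 1798.
OR = (63·1798)/(1988·126) = 113274/250488 = 0.45221
Risk in exposed = 63/2051 = 0.03072; risk in unexposed = 126/1924 = 0.06549; RR = 0.46904
OR/RR = 0.45221 / 0.46904 = 0.96413
The outcome is rare in both groups, so OR ≈ RR (ratio near 1).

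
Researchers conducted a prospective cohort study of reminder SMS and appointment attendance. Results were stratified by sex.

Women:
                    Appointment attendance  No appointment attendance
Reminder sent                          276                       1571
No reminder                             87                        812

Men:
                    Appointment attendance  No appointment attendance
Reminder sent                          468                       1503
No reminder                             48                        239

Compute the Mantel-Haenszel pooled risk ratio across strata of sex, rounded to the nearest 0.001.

RR_MH = Σ(aᵢ·n₀ᵢ/nᵢ) / Σ(cᵢ·n₁ᵢ/nᵢ), with n₁ᵢ = aᵢ+bᵢ (exposed), n₀ᵢ = cᵢ+dᵢ (unexposed), nᵢ = n₁ᵢ+n₀ᵢ.
Stratum 1 (Women): n₁ = 1847, n₀ = 899, n = 2746; a·n₀/n = 276·899/2746 = 90.3583; c·n₁/n = 87·1847/2746 = 58.5175
Stratum 2 (Men): n₁ = 1971, n₀ = 287, n = 2258; a·n₀/n = 468·287/2258 = 59.4845; c·n₁/n = 48·1971/2258 = 41.8990
RR_MH = (90.3583 + 59.4845) / (58.5175 + 41.8990) = 149.8428 / 100.4165 = 1.49221

1.492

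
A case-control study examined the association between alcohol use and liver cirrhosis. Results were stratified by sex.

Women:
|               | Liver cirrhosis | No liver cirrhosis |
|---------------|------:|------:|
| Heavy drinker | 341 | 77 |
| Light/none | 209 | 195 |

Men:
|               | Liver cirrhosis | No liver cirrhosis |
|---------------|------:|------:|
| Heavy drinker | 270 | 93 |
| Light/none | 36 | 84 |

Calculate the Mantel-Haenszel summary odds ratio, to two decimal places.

4.82

OR_MH = Σ(aᵢdᵢ/nᵢ) / Σ(bᵢcᵢ/nᵢ), where nᵢ is the stratum total.
Stratum 1 (Women): n = 822; a·d/n = 341·195/822 = 80.8942; b·c/n = 77·209/822 = 19.5779
Stratum 2 (Men): n = 483; a·d/n = 270·84/483 = 46.9565; b·c/n = 93·36/483 = 6.9317
OR_MH = (80.8942 + 46.9565) / (19.5779 + 6.9317) = 127.8507 / 26.5095 = 4.82282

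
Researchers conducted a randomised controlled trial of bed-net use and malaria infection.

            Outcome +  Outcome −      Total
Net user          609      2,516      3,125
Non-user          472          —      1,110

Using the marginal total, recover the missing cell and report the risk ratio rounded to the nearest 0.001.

0.458

The missing cell is in the unexposed row: 1110 − 472 = 638.
So a = 609, b = 2516, c = 472, d = 638.
RR = [a/(a+b)] / [c/(c+d)] = (609/3125) / (472/1110) = 0.19488/0.42523 = 0.45830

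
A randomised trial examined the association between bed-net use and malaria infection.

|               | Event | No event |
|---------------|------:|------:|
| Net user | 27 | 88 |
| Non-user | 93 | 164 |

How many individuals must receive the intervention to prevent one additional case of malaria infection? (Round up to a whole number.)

8

Risk in treated group = 27/115 = 0.23478; risk in control = 93/257 = 0.36187.
Absolute risk reduction = 0.36187 − 0.23478 = 0.12709
NNT = 1 / ARR = 1 / 0.12709 = 7.869 → round up → 8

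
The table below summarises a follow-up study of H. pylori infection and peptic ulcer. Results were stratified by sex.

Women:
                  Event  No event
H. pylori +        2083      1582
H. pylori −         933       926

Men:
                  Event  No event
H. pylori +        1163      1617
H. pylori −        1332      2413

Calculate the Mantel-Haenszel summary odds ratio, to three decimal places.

1.305

OR_MH = Σ(aᵢdᵢ/nᵢ) / Σ(bᵢcᵢ/nᵢ), where nᵢ is the stratum total.
Stratum 1 (Women): n = 5524; a·d/n = 2083·926/5524 = 349.1778; b·c/n = 1582·933/5524 = 267.1988
Stratum 2 (Men): n = 6525; a·d/n = 1163·2413/6525 = 430.0872; b·c/n = 1617·1332/6525 = 330.0910
OR_MH = (349.1778 + 430.0872) / (267.1988 + 330.0910) = 779.2650 / 597.2898 = 1.30467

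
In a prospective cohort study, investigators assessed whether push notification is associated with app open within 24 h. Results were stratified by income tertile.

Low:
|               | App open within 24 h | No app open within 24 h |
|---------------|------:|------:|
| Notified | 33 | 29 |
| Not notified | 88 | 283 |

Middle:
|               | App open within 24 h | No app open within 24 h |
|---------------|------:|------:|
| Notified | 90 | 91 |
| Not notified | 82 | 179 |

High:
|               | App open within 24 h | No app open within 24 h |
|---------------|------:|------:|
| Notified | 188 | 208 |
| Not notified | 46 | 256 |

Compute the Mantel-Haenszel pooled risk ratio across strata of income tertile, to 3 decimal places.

RR_MH = Σ(aᵢ·n₀ᵢ/nᵢ) / Σ(cᵢ·n₁ᵢ/nᵢ), with n₁ᵢ = aᵢ+bᵢ (exposed), n₀ᵢ = cᵢ+dᵢ (unexposed), nᵢ = n₁ᵢ+n₀ᵢ.
Stratum 1 (Low): n₁ = 62, n₀ = 371, n = 433; a·n₀/n = 33·371/433 = 28.2748; c·n₁/n = 88·62/433 = 12.6005
Stratum 2 (Middle): n₁ = 181, n₀ = 261, n = 442; a·n₀/n = 90·261/442 = 53.1448; c·n₁/n = 82·181/442 = 33.5792
Stratum 3 (High): n₁ = 396, n₀ = 302, n = 698; a·n₀/n = 188·302/698 = 81.3410; c·n₁/n = 46·396/698 = 26.0974
RR_MH = (28.2748 + 53.1448 + 81.3410) / (12.6005 + 33.5792 + 26.0974) = 162.7606 / 72.2771 = 2.25190

2.252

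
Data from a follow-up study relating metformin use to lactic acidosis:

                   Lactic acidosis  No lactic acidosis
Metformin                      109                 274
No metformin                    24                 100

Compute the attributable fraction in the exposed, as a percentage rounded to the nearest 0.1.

32.0

Cells: a = 109, b = 274, c = 24, d = 100.
Risk in exposed = 109/383 = 0.28460; risk in unexposed = 24/124 = 0.19355.
RR = 0.28460/0.19355 = 1.47041
AR% = (RR − 1)/RR × 100 = (1.47041 − 1)/1.47041 × 100 = 31.9917%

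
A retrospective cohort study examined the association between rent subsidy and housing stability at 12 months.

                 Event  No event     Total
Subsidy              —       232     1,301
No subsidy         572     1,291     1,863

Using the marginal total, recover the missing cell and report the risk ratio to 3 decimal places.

The missing cell is in the exposed row: 1301 − 232 = 1069.
So a = 1069, b = 232, c = 572, d = 1291.
RR = [a/(a+b)] / [c/(c+d)] = (1069/1301) / (572/1863) = 0.82168/0.30703 = 2.67619

2.676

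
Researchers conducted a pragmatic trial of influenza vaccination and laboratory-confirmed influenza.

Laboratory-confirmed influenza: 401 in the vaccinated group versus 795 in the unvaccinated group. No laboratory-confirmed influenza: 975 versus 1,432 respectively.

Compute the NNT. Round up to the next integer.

16

Risk in treated group = 401/1376 = 0.29142; risk in control = 795/2227 = 0.35698.
Absolute risk reduction = 0.35698 − 0.29142 = 0.06556
NNT = 1 / ARR = 1 / 0.06556 = 15.254 → round up → 16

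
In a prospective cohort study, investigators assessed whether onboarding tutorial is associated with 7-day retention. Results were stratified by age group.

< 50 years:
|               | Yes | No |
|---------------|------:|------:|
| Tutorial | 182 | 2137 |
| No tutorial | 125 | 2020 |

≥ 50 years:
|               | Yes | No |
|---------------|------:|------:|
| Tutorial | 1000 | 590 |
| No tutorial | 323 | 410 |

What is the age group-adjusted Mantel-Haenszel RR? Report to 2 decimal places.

RR_MH = Σ(aᵢ·n₀ᵢ/nᵢ) / Σ(cᵢ·n₁ᵢ/nᵢ), with n₁ᵢ = aᵢ+bᵢ (exposed), n₀ᵢ = cᵢ+dᵢ (unexposed), nᵢ = n₁ᵢ+n₀ᵢ.
Stratum 1 (< 50 years): n₁ = 2319, n₀ = 2145, n = 4464; a·n₀/n = 182·2145/4464 = 87.4530; c·n₁/n = 125·2319/4464 = 64.9362
Stratum 2 (≥ 50 years): n₁ = 1590, n₀ = 733, n = 2323; a·n₀/n = 1000·733/2323 = 315.5402; c·n₁/n = 323·1590/2323 = 221.0805
RR_MH = (87.4530 + 315.5402) / (64.9362 + 221.0805) = 402.9932 / 286.0167 = 1.40899

1.41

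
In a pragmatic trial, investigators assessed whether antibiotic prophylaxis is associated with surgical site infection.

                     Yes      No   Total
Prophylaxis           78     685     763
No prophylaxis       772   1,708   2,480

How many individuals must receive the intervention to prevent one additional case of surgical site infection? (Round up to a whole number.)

5

Risk in treated group = 78/763 = 0.10223; risk in control = 772/2480 = 0.31129.
Absolute risk reduction = 0.31129 − 0.10223 = 0.20906
NNT = 1 / ARR = 1 / 0.20906 = 4.783 → round up → 5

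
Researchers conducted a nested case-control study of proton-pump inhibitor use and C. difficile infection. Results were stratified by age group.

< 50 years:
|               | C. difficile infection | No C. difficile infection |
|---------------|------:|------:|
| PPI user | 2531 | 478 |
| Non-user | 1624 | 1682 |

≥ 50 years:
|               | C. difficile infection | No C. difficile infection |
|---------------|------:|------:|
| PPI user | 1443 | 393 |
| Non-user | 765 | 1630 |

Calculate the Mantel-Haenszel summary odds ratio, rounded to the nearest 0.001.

OR_MH = Σ(aᵢdᵢ/nᵢ) / Σ(bᵢcᵢ/nᵢ), where nᵢ is the stratum total.
Stratum 1 (< 50 years): n = 6315; a·d/n = 2531·1682/6315 = 674.1317; b·c/n = 478·1624/6315 = 122.9251
Stratum 2 (≥ 50 years): n = 4231; a·d/n = 1443·1630/4231 = 555.9182; b·c/n = 393·765/4231 = 71.0577
OR_MH = (674.1317 + 555.9182) / (122.9251 + 71.0577) = 1230.0500 / 193.9828 = 6.34103

6.341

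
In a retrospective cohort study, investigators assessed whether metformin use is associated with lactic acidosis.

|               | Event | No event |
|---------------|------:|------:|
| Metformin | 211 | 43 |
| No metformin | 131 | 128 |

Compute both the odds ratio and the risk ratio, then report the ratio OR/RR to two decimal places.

Cells: a = 211, b = 43, c = 131, d = 128.
OR = (211·128)/(43·131) = 27008/5633 = 4.79460
Risk in exposed = 211/254 = 0.83071; risk in unexposed = 131/259 = 0.50579; RR = 1.64239
OR/RR = 4.79460 / 1.64239 = 2.91928
The outcome is not rare, so the OR lies further from 1 than the RR.

2.92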